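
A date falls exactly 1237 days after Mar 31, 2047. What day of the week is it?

Friday

First find the weekday of Mar 31, 2047. Doomsday rule: the anchor day for the 2000s is Tuesday. For year 47: 47÷12 = 3 r 11, and 11÷4 = 2, so 3+11+2 = 16.
Tuesday + 16 ≡ Thursday — that's 2047's doomsday.
In March the doomsday date is Mar 14.
Mar 31 is 17 days after Mar 14; 17 mod 7 = 3, so Thursday + 3 = Sunday.
1237 mod 7 = 5, so 1237 days after a Sunday is Sunday + 5 = Friday.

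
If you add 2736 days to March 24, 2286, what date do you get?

September 19, 2293

+365 (one year) → Mar 24, 2287 (2371 left).
+366 (one year; includes Feb 29, 2288) → Mar 24, 2288 (2005 left).
+365 (one year) → Mar 24, 2289 (1640 left).
+365 (one year) → Mar 24, 2290 (1275 left).
+365 (one year) → Mar 24, 2291 (910 left).
+366 (one year; includes Feb 29, 2292) → Mar 24, 2292 (544 left).
+365 (one year) → Mar 24, 2293 (179 left).
Mar has 31 days: +8 → Apr 1, 2293 (171 left).
Apr has 30 days: +30 → May 1, 2293 (141 left).
May has 31 days: +31 → Jun 1, 2293 (110 left).
Jun has 30 days: +30 → Jul 1, 2293 (80 left).
Jul has 31 days: +31 → Aug 1, 2293 (49 left).
Aug has 31 days: +31 → Sep 1, 2293 (18 left).
+18 → Sep 19, 2293.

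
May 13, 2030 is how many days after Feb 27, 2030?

75

Feb 27, 2030 → Mar 27, 2030: 28 days (February has 28).
Mar 27, 2030 → Apr 27, 2030: 31 days (March has 31).
Apr 27, 2030 → May 13, 2030: 16 days.
Total: 75 days.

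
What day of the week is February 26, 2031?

Doomsday rule: the anchor day for the 2000s is Tuesday. For year 31: 31÷12 = 2 r 7, and 7÷4 = 1, so 2+7+1 = 10.
Tuesday + 10 ≡ Friday — that's 2031's doomsday.
In February the doomsday date is Feb 28 (2031 is not a leap year).
Feb 26 is 2 days before Feb 28; 2 mod 7 = 2, so Friday − 2 = Wednesday.

Wednesday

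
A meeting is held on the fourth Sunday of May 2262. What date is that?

May 1, 2262 is a Thursday.
The first Sunday is therefore May 4 (3 days later).
The fourth Sunday is 4 + 3×7 = May 25.

May 25, 2262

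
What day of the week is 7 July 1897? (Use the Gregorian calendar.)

Doomsday rule: the anchor day for the 1800s is Friday. For year 97: 97÷12 = 8 r 1, and 1÷4 = 0, so 8+1+0 = 9.
Friday + 9 ≡ Sunday — that's 1897's doomsday.
In July the doomsday date is Jul 11.
Jul 7 is 4 days before Jul 11; 4 mod 7 = 4, so Sunday − 4 = Wednesday.

Wednesday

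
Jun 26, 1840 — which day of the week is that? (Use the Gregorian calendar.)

Friday

January 1, 1840 is a Wednesday.
Jan 1, 1840 → Feb 1, 1840: 31 days (January has 31).
Feb 1, 1840 → Mar 1, 1840: 29 days (February has 29).
Mar 1, 1840 → Apr 1, 1840: 31 days (March has 31).
Apr 1, 1840 → May 1, 1840: 30 days (April has 30).
May 1, 1840 → Jun 1, 1840: 31 days (May has 31).
Jun 1, 1840 → Jun 26, 1840: 25 days.
Total: 177 days.
177 mod 7 = 2, so Wednesday + 2 = Friday.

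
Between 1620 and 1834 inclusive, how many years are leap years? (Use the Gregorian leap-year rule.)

Multiples of 4 in [1620,1834]: 54.
Of those, multiples of 100: 2 (not leap unless ÷400).
Multiples of 400: 0.
Leap years = 54 − 2 + 0 = 52.

52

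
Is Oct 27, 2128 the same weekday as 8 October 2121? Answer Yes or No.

Yes

From Oct 8, 2121 to Oct 27, 2128 is 2576 days.
2576 mod 7 = 0, so they are the same weekday.
(Oct 8, 2121 is a Wednesday; Oct 27, 2128 is a Wednesday.)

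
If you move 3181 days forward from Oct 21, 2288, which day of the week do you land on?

Wednesday

First find the weekday of Oct 21, 2288. Doomsday rule: the anchor day for the 2200s is Friday. For year 88: 88÷12 = 7 r 4, and 4÷4 = 1, so 7+4+1 = 12.
Friday + 12 ≡ Wednesday — that's 2288's doomsday.
In October the doomsday date is Oct 10.
Oct 21 is 11 days after Oct 10; 11 mod 7 = 4, so Wednesday + 4 = Sunday.
3181 mod 7 = 3, so 3181 days after a Sunday is Sunday + 3 = Wednesday.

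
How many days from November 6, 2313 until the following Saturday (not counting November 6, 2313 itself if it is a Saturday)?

Nov 6, 2313 is a Thursday.
From Thursday to the next Saturday is 2 days.

2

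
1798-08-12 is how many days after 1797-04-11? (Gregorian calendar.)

488

Apr 11, 1797 → Apr 11, 1798: 365 days.
Apr 11, 1798 → May 11, 1798: 30 days (April has 30).
May 11, 1798 → Jun 11, 1798: 31 days (May has 31).
Jun 11, 1798 → Jul 11, 1798: 30 days (June has 30).
Jul 11, 1798 → Aug 11, 1798: 31 days (July has 31).
Aug 11, 1798 → Aug 12, 1798: 1 days.
Total: 488 days.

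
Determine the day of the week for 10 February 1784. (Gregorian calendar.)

Tuesday

Doomsday rule: the anchor day for the 1700s is Sunday. For year 84: 84÷12 = 7 r 0, and 0÷4 = 0, so 7+0+0 = 7.
Sunday + 7 ≡ Sunday — that's 1784's doomsday.
In February the doomsday date is Feb 29 (1784 is a leap year (divisible by 4)).
Feb 10 is 19 days before Feb 29; 19 mod 7 = 5, so Sunday − 5 = Tuesday.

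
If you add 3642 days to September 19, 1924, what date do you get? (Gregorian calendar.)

+365 (one year) → Sep 19, 1925 (3277 left).
+365 (one year) → Sep 19, 1926 (2912 left).
+365 (one year) → Sep 19, 1927 (2547 left).
+366 (one year; includes Feb 29, 1928) → Sep 19, 1928 (2181 left).
+365 (one year) → Sep 19, 1929 (1816 left).
+365 (one year) → Sep 19, 1930 (1451 left).
+365 (one year) → Sep 19, 1931 (1086 left).
+366 (one year; includes Feb 29, 1932) → Sep 19, 1932 (720 left).
+365 (one year) → Sep 19, 1933 (355 left).
Sep has 30 days: +12 → Oct 1, 1933 (343 left).
Oct has 31 days: +31 → Nov 1, 1933 (312 left).
Nov has 30 days: +30 → Dec 1, 1933 (282 left).
Dec has 31 days: +31 → Jan 1, 1934 (251 left).
Jan has 31 days: +31 → Feb 1, 1934 (220 left).
Feb has 28 days: +28 → Mar 1, 1934 (192 left).
Mar has 31 days: +31 → Apr 1, 1934 (161 left).
Apr has 30 days: +30 → May 1, 1934 (131 left).
May has 31 days: +31 → Jun 1, 1934 (100 left).
Jun has 30 days: +30 → Jul 1, 1934 (70 left).
Jul has 31 days: +31 → Aug 1, 1934 (39 left).
Aug has 31 days: +31 → Sep 1, 1934 (8 left).
+8 → Sep 9, 1934.

September 9, 1934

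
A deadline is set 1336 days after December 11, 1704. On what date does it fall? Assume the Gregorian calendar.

August 8, 1708

+365 (one year) → Dec 11, 1705 (971 left).
+365 (one year) → Dec 11, 1706 (606 left).
+365 (one year) → Dec 11, 1707 (241 left).
Dec has 31 days: +21 → Jan 1, 1708 (220 left).
Jan has 31 days: +31 → Feb 1, 1708 (189 left).
Feb has 29 days: +29 → Mar 1, 1708 (160 left).
Mar has 31 days: +31 → Apr 1, 1708 (129 left).
Apr has 30 days: +30 → May 1, 1708 (99 left).
May has 31 days: +31 → Jun 1, 1708 (68 left).
Jun has 30 days: +30 → Jul 1, 1708 (38 left).
Jul has 31 days: +31 → Aug 1, 1708 (7 left).
+7 → Aug 8, 1708.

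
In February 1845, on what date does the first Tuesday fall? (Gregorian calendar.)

February 4, 1845

February 1, 1845 is a Saturday.
The first Tuesday is therefore February 4 (3 days later).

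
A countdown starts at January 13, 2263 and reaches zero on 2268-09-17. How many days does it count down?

Jan 13, 2263 → Jan 13, 2264: 365 days.
Jan 13, 2264 → Jan 13, 2265: 366 days (Feb 29, 2264 is in that span).
Jan 13, 2265 → Jan 13, 2266: 365 days.
Jan 13, 2266 → Jan 13, 2267: 365 days.
Jan 13, 2267 → Jan 13, 2268: 365 days.
Jan 13, 2268 → Feb 13, 2268: 31 days (January has 31).
Feb 13, 2268 → Mar 13, 2268: 29 days (February has 29).
Mar 13, 2268 → Apr 13, 2268: 31 days (March has 31).
Apr 13, 2268 → May 13, 2268: 30 days (April has 30).
May 13, 2268 → Jun 13, 2268: 31 days (May has 31).
Jun 13, 2268 → Jul 13, 2268: 30 days (June has 30).
Jul 13, 2268 → Aug 13, 2268: 31 days (July has 31).
Aug 13, 2268 → Sep 13, 2268: 31 days (August has 31).
Sep 13, 2268 → Sep 17, 2268: 4 days.
Total: 2074 days.

2074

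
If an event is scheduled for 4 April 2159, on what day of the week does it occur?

Wednesday

Doomsday rule: the anchor day for the 2100s is Sunday. For year 59: 59÷12 = 4 r 11, and 11÷4 = 2, so 4+11+2 = 17.
Sunday + 17 ≡ Wednesday — that's 2159's doomsday.
In April the doomsday date is Apr 4.
Apr 4 is the doomsday itself: Wednesday.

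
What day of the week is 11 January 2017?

Wednesday

Doomsday rule: the anchor day for the 2000s is Tuesday. For year 17: 17÷12 = 1 r 5, and 5÷4 = 1, so 1+5+1 = 7.
Tuesday + 7 ≡ Tuesday — that's 2017's doomsday.
In January the doomsday date is Jan 3 (2017 is not a leap year).
Jan 11 is 8 days after Jan 3; 8 mod 7 = 1, so Tuesday + 1 = Wednesday.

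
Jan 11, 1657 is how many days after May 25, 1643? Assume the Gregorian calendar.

4980

May 25, 1643 → May 25, 1644: 366 days (Feb 29, 1644 is in that span).
May 25, 1644 → May 25, 1645: 365 days.
May 25, 1645 → May 25, 1646: 365 days.
May 25, 1646 → May 25, 1647: 365 days.
May 25, 1647 → May 25, 1648: 366 days (Feb 29, 1648 is in that span).
May 25, 1648 → May 25, 1649: 365 days.
May 25, 1649 → May 25, 1650: 365 days.
May 25, 1650 → May 25, 1651: 365 days.
May 25, 1651 → May 25, 1652: 366 days (Feb 29, 1652 is in that span).
May 25, 1652 → May 25, 1653: 365 days.
May 25, 1653 → May 25, 1654: 365 days.
May 25, 1654 → May 25, 1655: 365 days.
May 25, 1655 → May 25, 1656: 366 days (Feb 29, 1656 is in that span).
May 25, 1656 → Jun 25, 1656: 31 days (May has 31).
Jun 25, 1656 → Jul 25, 1656: 30 days (June has 30).
Jul 25, 1656 → Aug 25, 1656: 31 days (July has 31).
Aug 25, 1656 → Sep 25, 1656: 31 days (August has 31).
Sep 25, 1656 → Oct 25, 1656: 30 days (September has 30).
Oct 25, 1656 → Nov 25, 1656: 31 days (October has 31).
Nov 25, 1656 → Dec 25, 1656: 30 days (November has 30).
Dec 25, 1656 → Jan 11, 1657: 17 days.
Total: 4980 days.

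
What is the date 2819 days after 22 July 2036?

+365 (one year) → Jul 22, 2037 (2454 left).
+365 (one year) → Jul 22, 2038 (2089 left).
+365 (one year) → Jul 22, 2039 (1724 left).
+366 (one year; includes Feb 29, 2040) → Jul 22, 2040 (1358 left).
+365 (one year) → Jul 22, 2041 (993 left).
+365 (one year) → Jul 22, 2042 (628 left).
+365 (one year) → Jul 22, 2043 (263 left).
Jul has 31 days: +10 → Aug 1, 2043 (253 left).
Aug has 31 days: +31 → Sep 1, 2043 (222 left).
Sep has 30 days: +30 → Oct 1, 2043 (192 left).
Oct has 31 days: +31 → Nov 1, 2043 (161 left).
Nov has 30 days: +30 → Dec 1, 2043 (131 left).
Dec has 31 days: +31 → Jan 1, 2044 (100 left).
Jan has 31 days: +31 → Feb 1, 2044 (69 left).
Feb has 29 days: +29 → Mar 1, 2044 (40 left).
Mar has 31 days: +31 → Apr 1, 2044 (9 left).
+9 → Apr 10, 2044.

April 10, 2044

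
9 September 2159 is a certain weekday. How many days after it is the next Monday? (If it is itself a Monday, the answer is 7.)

Sep 9, 2159 is a Sunday.
From Sunday to the next Monday is 1 day.

1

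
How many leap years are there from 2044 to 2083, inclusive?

10

Multiples of 4 in [2044,2083]: 10.
Of those, multiples of 100: 0 (not leap unless ÷400).
Multiples of 400: 0.
Leap years = 10 − 0 + 0 = 10.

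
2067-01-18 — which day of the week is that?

Doomsday rule: the anchor day for the 2000s is Tuesday. For year 67: 67÷12 = 5 r 7, and 7÷4 = 1, so 5+7+1 = 13.
Tuesday + 13 ≡ Monday — that's 2067's doomsday.
In January the doomsday date is Jan 3 (2067 is not a leap year).
Jan 18 is 15 days after Jan 3; 15 mod 7 = 1, so Monday + 1 = Tuesday.

Tuesday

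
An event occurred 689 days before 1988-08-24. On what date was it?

−366 (one year; includes Feb 29, 1988) → Aug 24, 1987 (323 left).
−24 → Jul 31, 1987 (end of Jul, 31 days; 299 left).
−31 → Jun 30, 1987 (end of Jun, 30 days; 268 left).
−30 → May 31, 1987 (end of May, 31 days; 238 left).
−31 → Apr 30, 1987 (end of Apr, 30 days; 207 left).
−30 → Mar 31, 1987 (end of Mar, 31 days; 177 left).
−31 → Feb 28, 1987 (end of Feb, 28 days; 146 left).
−28 → Jan 31, 1987 (end of Jan, 31 days; 118 left).
−31 → Dec 31, 1986 (end of Dec, 31 days; 87 left).
−31 → Nov 30, 1986 (end of Nov, 30 days; 56 left).
−30 → Oct 31, 1986 (end of Oct, 31 days; 26 left).
−26 → Oct 5, 1986.

October 5, 1986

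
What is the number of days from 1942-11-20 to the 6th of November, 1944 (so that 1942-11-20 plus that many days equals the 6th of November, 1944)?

Nov 20, 1942 → Nov 20, 1943: 365 days.
Nov 20, 1943 → Dec 20, 1943: 30 days (November has 30).
Dec 20, 1943 → Jan 20, 1944: 31 days (December has 31).
Jan 20, 1944 → Feb 20, 1944: 31 days (January has 31).
Feb 20, 1944 → Mar 20, 1944: 29 days (February has 29).
Mar 20, 1944 → Apr 20, 1944: 31 days (March has 31).
Apr 20, 1944 → May 20, 1944: 30 days (April has 30).
May 20, 1944 → Jun 20, 1944: 31 days (May has 31).
Jun 20, 1944 → Jul 20, 1944: 30 days (June has 30).
Jul 20, 1944 → Aug 20, 1944: 31 days (July has 31).
Aug 20, 1944 → Sep 20, 1944: 31 days (August has 31).
Sep 20, 1944 → Oct 20, 1944: 30 days (September has 30).
Oct 20, 1944 → Nov 6, 1944: 17 days.
Total: 717 days.

717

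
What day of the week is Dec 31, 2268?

Thursday

Doomsday rule: the anchor day for the 2200s is Friday. For year 68: 68÷12 = 5 r 8, and 8÷4 = 2, so 5+8+2 = 15.
Friday + 15 ≡ Saturday — that's 2268's doomsday.
In December the doomsday date is Dec 12.
Dec 31 is 19 days after Dec 12; 19 mod 7 = 5, so Saturday + 5 = Thursday.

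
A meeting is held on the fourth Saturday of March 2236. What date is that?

March 26, 2236

March 1, 2236 is a Tuesday.
The first Saturday is therefore March 5 (4 days later).
The fourth Saturday is 5 + 3×7 = March 26.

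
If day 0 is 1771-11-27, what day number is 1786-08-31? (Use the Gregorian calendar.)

5391

Nov 27, 1771 → Nov 27, 1772: 366 days (Feb 29, 1772 is in that span).
Nov 27, 1772 → Nov 27, 1773: 365 days.
Nov 27, 1773 → Nov 27, 1774: 365 days.
Nov 27, 1774 → Nov 27, 1775: 365 days.
Nov 27, 1775 → Nov 27, 1776: 366 days (Feb 29, 1776 is in that span).
Nov 27, 1776 → Nov 27, 1777: 365 days.
Nov 27, 1777 → Nov 27, 1778: 365 days.
Nov 27, 1778 → Nov 27, 1779: 365 days.
Nov 27, 1779 → Nov 27, 1780: 366 days (Feb 29, 1780 is in that span).
Nov 27, 1780 → Nov 27, 1781: 365 days.
Nov 27, 1781 → Nov 27, 1782: 365 days.
Nov 27, 1782 → Nov 27, 1783: 365 days.
Nov 27, 1783 → Nov 27, 1784: 366 days (Feb 29, 1784 is in that span).
Nov 27, 1784 → Nov 27, 1785: 365 days.
Nov 27, 1785 → Dec 27, 1785: 30 days (November has 30).
Dec 27, 1785 → Jan 27, 1786: 31 days (December has 31).
Jan 27, 1786 → Feb 27, 1786: 31 days (January has 31).
Feb 27, 1786 → Mar 27, 1786: 28 days (February has 28).
Mar 27, 1786 → Apr 27, 1786: 31 days (March has 31).
Apr 27, 1786 → May 27, 1786: 30 days (April has 30).
May 27, 1786 → Jun 27, 1786: 31 days (May has 31).
Jun 27, 1786 → Jul 27, 1786: 30 days (June has 30).
Jul 27, 1786 → Aug 27, 1786: 31 days (July has 31).
Aug 27, 1786 → Aug 31, 1786: 4 days.
Total: 5391 days.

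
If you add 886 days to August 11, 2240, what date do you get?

January 14, 2243

+365 (one year) → Aug 11, 2241 (521 left).
+365 (one year) → Aug 11, 2242 (156 left).
Aug has 31 days: +21 → Sep 1, 2242 (135 left).
Sep has 30 days: +30 → Oct 1, 2242 (105 left).
Oct has 31 days: +31 → Nov 1, 2242 (74 left).
Nov has 30 days: +30 → Dec 1, 2242 (44 left).
Dec has 31 days: +31 → Jan 1, 2243 (13 left).
+13 → Jan 14, 2243.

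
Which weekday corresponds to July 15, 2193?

Monday

Doomsday rule: the anchor day for the 2100s is Sunday. For year 93: 93÷12 = 7 r 9, and 9÷4 = 2, so 7+9+2 = 18.
Sunday + 18 ≡ Thursday — that's 2193's doomsday.
In July the doomsday date is Jul 11.
Jul 15 is 4 days after Jul 11; 4 mod 7 = 4, so Thursday + 4 = Monday.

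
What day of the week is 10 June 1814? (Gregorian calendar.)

Friday

January 1, 1814 is a Saturday.
Jan 1, 1814 → Feb 1, 1814: 31 days (January has 31).
Feb 1, 1814 → Mar 1, 1814: 28 days (February has 28).
Mar 1, 1814 → Apr 1, 1814: 31 days (March has 31).
Apr 1, 1814 → May 1, 1814: 30 days (April has 30).
May 1, 1814 → Jun 1, 1814: 31 days (May has 31).
Jun 1, 1814 → Jun 10, 1814: 9 days.
Total: 160 days.
160 mod 7 = 6, so Saturday + 6 = Friday.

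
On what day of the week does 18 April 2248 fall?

Doomsday rule: the anchor day for the 2200s is Friday. For year 48: 48÷12 = 4 r 0, and 0÷4 = 0, so 4+0+0 = 4.
Friday + 4 ≡ Tuesday — that's 2248's doomsday.
In April the doomsday date is Apr 4.
Apr 18 is 14 days after Apr 4; 14 mod 7 = 0, so Tuesday + 0 = Tuesday.

Tuesday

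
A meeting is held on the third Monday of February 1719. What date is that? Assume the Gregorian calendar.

February 20, 1719

February 1, 1719 is a Wednesday.
The first Monday is therefore February 6 (5 days later).
The third Monday is 6 + 2×7 = February 20.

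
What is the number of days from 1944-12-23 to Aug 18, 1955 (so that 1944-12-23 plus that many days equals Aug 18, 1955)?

Dec 23, 1944 → Dec 23, 1945: 365 days.
Dec 23, 1945 → Dec 23, 1946: 365 days.
Dec 23, 1946 → Dec 23, 1947: 365 days.
Dec 23, 1947 → Dec 23, 1948: 366 days (Feb 29, 1948 is in that span).
Dec 23, 1948 → Dec 23, 1949: 365 days.
Dec 23, 1949 → Dec 23, 1950: 365 days.
Dec 23, 1950 → Dec 23, 1951: 365 days.
Dec 23, 1951 → Dec 23, 1952: 366 days (Feb 29, 1952 is in that span).
Dec 23, 1952 → Dec 23, 1953: 365 days.
Dec 23, 1953 → Dec 23, 1954: 365 days.
Dec 23, 1954 → Jan 23, 1955: 31 days (December has 31).
Jan 23, 1955 → Feb 23, 1955: 31 days (January has 31).
Feb 23, 1955 → Mar 23, 1955: 28 days (February has 28).
Mar 23, 1955 → Apr 23, 1955: 31 days (March has 31).
Apr 23, 1955 → May 23, 1955: 30 days (April has 30).
May 23, 1955 → Jun 23, 1955: 31 days (May has 31).
Jun 23, 1955 → Jul 23, 1955: 30 days (June has 30).
Jul 23, 1955 → Aug 18, 1955: 26 days.
Total: 3890 days.

3890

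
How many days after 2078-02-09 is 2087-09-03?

3493

Feb 9, 2078 → Feb 9, 2079: 365 days.
Feb 9, 2079 → Feb 9, 2080: 365 days.
Feb 9, 2080 → Feb 9, 2081: 366 days (Feb 29, 2080 is in that span).
Feb 9, 2081 → Feb 9, 2082: 365 days.
Feb 9, 2082 → Feb 9, 2083: 365 days.
Feb 9, 2083 → Feb 9, 2084: 365 days.
Feb 9, 2084 → Feb 9, 2085: 366 days (Feb 29, 2084 is in that span).
Feb 9, 2085 → Feb 9, 2086: 365 days.
Feb 9, 2086 → Feb 9, 2087: 365 days.
Feb 9, 2087 → Mar 9, 2087: 28 days (February has 28).
Mar 9, 2087 → Apr 9, 2087: 31 days (March has 31).
Apr 9, 2087 → May 9, 2087: 30 days (April has 30).
May 9, 2087 → Jun 9, 2087: 31 days (May has 31).
Jun 9, 2087 → Jul 9, 2087: 30 days (June has 30).
Jul 9, 2087 → Aug 9, 2087: 31 days (July has 31).
Aug 9, 2087 → Sep 3, 2087: 25 days.
Total: 3493 days.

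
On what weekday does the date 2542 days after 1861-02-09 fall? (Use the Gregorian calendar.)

Sunday

First find the weekday of Feb 9, 1861. Doomsday rule: the anchor day for the 1800s is Friday. For year 61: 61÷12 = 5 r 1, and 1÷4 = 0, so 5+1+0 = 6.
Friday + 6 ≡ Thursday — that's 1861's doomsday.
In February the doomsday date is Feb 28 (1861 is not a leap year).
Feb 9 is 19 days before Feb 28; 19 mod 7 = 5, so Thursday − 5 = Saturday.
2542 mod 7 = 1, so 2542 days after a Saturday is Saturday + 1 = Sunday.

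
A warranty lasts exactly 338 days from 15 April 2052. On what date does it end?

Apr has 30 days: +16 → May 1, 2052 (322 left).
May has 31 days: +31 → Jun 1, 2052 (291 left).
Jun has 30 days: +30 → Jul 1, 2052 (261 left).
Jul has 31 days: +31 → Aug 1, 2052 (230 left).
Aug has 31 days: +31 → Sep 1, 2052 (199 left).
Sep has 30 days: +30 → Oct 1, 2052 (169 left).
Oct has 31 days: +31 → Nov 1, 2052 (138 left).
Nov has 30 days: +30 → Dec 1, 2052 (108 left).
Dec has 31 days: +31 → Jan 1, 2053 (77 left).
Jan has 31 days: +31 → Feb 1, 2053 (46 left).
Feb has 28 days: +28 → Mar 1, 2053 (18 left).
+18 → Mar 19, 2053.

March 19, 2053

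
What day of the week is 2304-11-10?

Doomsday rule: the anchor day for the 2300s is Wednesday. For year 04: 4÷12 = 0 r 4, and 4÷4 = 1, so 0+4+1 = 5.
Wednesday + 5 ≡ Monday — that's 2304's doomsday.
In November the doomsday date is Nov 7.
Nov 10 is 3 days after Nov 7; 3 mod 7 = 3, so Monday + 3 = Thursday.

Thursday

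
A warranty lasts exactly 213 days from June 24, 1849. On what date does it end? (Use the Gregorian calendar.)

Jun has 30 days: +7 → Jul 1, 1849 (206 left).
Jul has 31 days: +31 → Aug 1, 1849 (175 left).
Aug has 31 days: +31 → Sep 1, 1849 (144 left).
Sep has 30 days: +30 → Oct 1, 1849 (114 left).
Oct has 31 days: +31 → Nov 1, 1849 (83 left).
Nov has 30 days: +30 → Dec 1, 1849 (53 left).
Dec has 31 days: +31 → Jan 1, 1850 (22 left).
+22 → Jan 23, 1850.

January 23, 1850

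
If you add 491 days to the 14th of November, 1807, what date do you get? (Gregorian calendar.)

March 19, 1809

+366 (one year; includes Feb 29, 1808) → Nov 14, 1808 (125 left).
Nov has 30 days: +17 → Dec 1, 1808 (108 left).
Dec has 31 days: +31 → Jan 1, 1809 (77 left).
Jan has 31 days: +31 → Feb 1, 1809 (46 left).
Feb has 28 days: +28 → Mar 1, 1809 (18 left).
+18 → Mar 19, 1809.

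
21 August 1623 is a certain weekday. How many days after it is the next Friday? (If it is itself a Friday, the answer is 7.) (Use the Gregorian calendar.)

4

Aug 21, 1623 is a Monday.
From Monday to the next Friday is 4 days.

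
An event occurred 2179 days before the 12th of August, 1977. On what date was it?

August 25, 1971

−365 (one year) → Aug 12, 1976 (1814 left).
−366 (one year; includes Feb 29, 1976) → Aug 12, 1975 (1448 left).
−365 (one year) → Aug 12, 1974 (1083 left).
−365 (one year) → Aug 12, 1973 (718 left).
−365 (one year) → Aug 12, 1972 (353 left).
−12 → Jul 31, 1972 (end of Jul, 31 days; 341 left).
−31 → Jun 30, 1972 (end of Jun, 30 days; 310 left).
−30 → May 31, 1972 (end of May, 31 days; 280 left).
−31 → Apr 30, 1972 (end of Apr, 30 days; 249 left).
−30 → Mar 31, 1972 (end of Mar, 31 days; 219 left).
−31 → Feb 29, 1972 (end of Feb, 29 days; 188 left).
−29 → Jan 31, 1972 (end of Jan, 31 days; 159 left).
−31 → Dec 31, 1971 (end of Dec, 31 days; 128 left).
−31 → Nov 30, 1971 (end of Nov, 30 days; 97 left).
−30 → Oct 31, 1971 (end of Oct, 31 days; 67 left).
−31 → Sep 30, 1971 (end of Sep, 30 days; 36 left).
−30 → Aug 31, 1971 (end of Aug, 31 days; 6 left).
−6 → Aug 25, 1971.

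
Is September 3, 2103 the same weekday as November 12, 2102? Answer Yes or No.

No

From Nov 12, 2102 to Sep 3, 2103 is 295 days.
295 mod 7 = 1, so they are different weekdays.
(Nov 12, 2102 is a Sunday; Sep 3, 2103 is a Monday.)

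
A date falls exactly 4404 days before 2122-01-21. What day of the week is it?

First find the weekday of Jan 21, 2122. Doomsday rule: the anchor day for the 2100s is Sunday. For year 22: 22÷12 = 1 r 10, and 10÷4 = 2, so 1+10+2 = 13.
Sunday + 13 ≡ Saturday — that's 2122's doomsday.
In January the doomsday date is Jan 3 (2122 is not a leap year).
Jan 21 is 18 days after Jan 3; 18 mod 7 = 4, so Saturday + 4 = Wednesday.
4404 mod 7 = 1, so 4404 days before a Wednesday is Wednesday − 1 = Tuesday.

Tuesday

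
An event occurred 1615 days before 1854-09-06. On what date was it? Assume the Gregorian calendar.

−365 (one year) → Sep 6, 1853 (1250 left).
−365 (one year) → Sep 6, 1852 (885 left).
−366 (one year; includes Feb 29, 1852) → Sep 6, 1851 (519 left).
−365 (one year) → Sep 6, 1850 (154 left).
−6 → Aug 31, 1850 (end of Aug, 31 days; 148 left).
−31 → Jul 31, 1850 (end of Jul, 31 days; 117 left).
−31 → Jun 30, 1850 (end of Jun, 30 days; 86 left).
−30 → May 31, 1850 (end of May, 31 days; 56 left).
−31 → Apr 30, 1850 (end of Apr, 30 days; 25 left).
−25 → Apr 5, 1850.

April 5, 1850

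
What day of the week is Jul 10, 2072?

Doomsday rule: the anchor day for the 2000s is Tuesday. For year 72: 72÷12 = 6 r 0, and 0÷4 = 0, so 6+0+0 = 6.
Tuesday + 6 ≡ Monday — that's 2072's doomsday.
In July the doomsday date is Jul 11.
Jul 10 is 1 day before Jul 11; 1 mod 7 = 1, so Monday − 1 = Sunday.

Sunday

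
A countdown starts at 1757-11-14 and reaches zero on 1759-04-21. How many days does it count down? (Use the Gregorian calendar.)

Nov 14, 1757 → Nov 14, 1758: 365 days.
Nov 14, 1758 → Dec 14, 1758: 30 days (November has 30).
Dec 14, 1758 → Jan 14, 1759: 31 days (December has 31).
Jan 14, 1759 → Feb 14, 1759: 31 days (January has 31).
Feb 14, 1759 → Mar 14, 1759: 28 days (February has 28).
Mar 14, 1759 → Apr 14, 1759: 31 days (March has 31).
Apr 14, 1759 → Apr 21, 1759: 7 days.
Total: 523 days.

523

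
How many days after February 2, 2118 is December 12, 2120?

1044

Feb 2, 2118 → Feb 2, 2119: 365 days.
Feb 2, 2119 → Feb 2, 2120: 365 days.
Feb 2, 2120 → Mar 2, 2120: 29 days (February has 29).
Mar 2, 2120 → Apr 2, 2120: 31 days (March has 31).
Apr 2, 2120 → May 2, 2120: 30 days (April has 30).
May 2, 2120 → Jun 2, 2120: 31 days (May has 31).
Jun 2, 2120 → Jul 2, 2120: 30 days (June has 30).
Jul 2, 2120 → Aug 2, 2120: 31 days (July has 31).
Aug 2, 2120 → Sep 2, 2120: 31 days (August has 31).
Sep 2, 2120 → Oct 2, 2120: 30 days (September has 30).
Oct 2, 2120 → Nov 2, 2120: 31 days (October has 31).
Nov 2, 2120 → Dec 2, 2120: 30 days (November has 30).
Dec 2, 2120 → Dec 12, 2120: 10 days.
Total: 1044 days.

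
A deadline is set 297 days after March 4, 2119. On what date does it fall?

December 26, 2119

Mar has 31 days: +28 → Apr 1, 2119 (269 left).
Apr has 30 days: +30 → May 1, 2119 (239 left).
May has 31 days: +31 → Jun 1, 2119 (208 left).
Jun has 30 days: +30 → Jul 1, 2119 (178 left).
Jul has 31 days: +31 → Aug 1, 2119 (147 left).
Aug has 31 days: +31 → Sep 1, 2119 (116 left).
Sep has 30 days: +30 → Oct 1, 2119 (86 left).
Oct has 31 days: +31 → Nov 1, 2119 (55 left).
Nov has 30 days: +30 → Dec 1, 2119 (25 left).
+25 → Dec 26, 2119.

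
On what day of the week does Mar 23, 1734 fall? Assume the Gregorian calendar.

Tuesday

Doomsday rule: the anchor day for the 1700s is Sunday. For year 34: 34÷12 = 2 r 10, and 10÷4 = 2, so 2+10+2 = 14.
Sunday + 14 ≡ Sunday — that's 1734's doomsday.
In March the doomsday date is Mar 14.
Mar 23 is 9 days after Mar 14; 9 mod 7 = 2, so Sunday + 2 = Tuesday.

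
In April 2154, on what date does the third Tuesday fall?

April 1, 2154 is a Monday.
The first Tuesday is therefore April 2 (1 days later).
The third Tuesday is 2 + 2×7 = April 16.

April 16, 2154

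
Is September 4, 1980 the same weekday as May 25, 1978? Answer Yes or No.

Yes

From May 25, 1978 to Sep 4, 1980 is 833 days.
833 mod 7 = 0, so they are the same weekday.
(May 25, 1978 is a Thursday; Sep 4, 1980 is a Thursday.)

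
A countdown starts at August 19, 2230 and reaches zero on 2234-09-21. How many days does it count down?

1494

Aug 19, 2230 → Aug 19, 2231: 365 days.
Aug 19, 2231 → Aug 19, 2232: 366 days (Feb 29, 2232 is in that span).
Aug 19, 2232 → Aug 19, 2233: 365 days.
Aug 19, 2233 → Sep 19, 2233: 31 days (August has 31).
Sep 19, 2233 → Oct 19, 2233: 30 days (September has 30).
Oct 19, 2233 → Nov 19, 2233: 31 days (October has 31).
Nov 19, 2233 → Dec 19, 2233: 30 days (November has 30).
Dec 19, 2233 → Jan 19, 2234: 31 days (December has 31).
Jan 19, 2234 → Feb 19, 2234: 31 days (January has 31).
Feb 19, 2234 → Mar 19, 2234: 28 days (February has 28).
Mar 19, 2234 → Apr 19, 2234: 31 days (March has 31).
Apr 19, 2234 → May 19, 2234: 30 days (April has 30).
May 19, 2234 → Jun 19, 2234: 31 days (May has 31).
Jun 19, 2234 → Jul 19, 2234: 30 days (June has 30).
Jul 19, 2234 → Aug 19, 2234: 31 days (July has 31).
Aug 19, 2234 → Sep 19, 2234: 31 days (August has 31).
Sep 19, 2234 → Sep 21, 2234: 2 days.
Total: 1494 days.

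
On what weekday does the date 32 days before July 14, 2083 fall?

Saturday

Jul 14, 2083 is a Wednesday.
32 mod 7 = 4, so 32 days before a Wednesday is Wednesday − 4 = Saturday.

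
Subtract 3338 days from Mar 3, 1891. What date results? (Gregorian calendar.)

January 11, 1882

−365 (one year) → Mar 3, 1890 (2973 left).
−365 (one year) → Mar 3, 1889 (2608 left).
−365 (one year) → Mar 3, 1888 (2243 left).
−366 (one year; includes Feb 29, 1888) → Mar 3, 1887 (1877 left).
−365 (one year) → Mar 3, 1886 (1512 left).
−365 (one year) → Mar 3, 1885 (1147 left).
−365 (one year) → Mar 3, 1884 (782 left).
−366 (one year; includes Feb 29, 1884) → Mar 3, 1883 (416 left).
−365 (one year) → Mar 3, 1882 (51 left).
−3 → Feb 28, 1882 (end of Feb, 28 days; 48 left).
−28 → Jan 31, 1882 (end of Jan, 31 days; 20 left).
−20 → Jan 11, 1882.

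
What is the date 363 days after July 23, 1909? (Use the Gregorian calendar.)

Jul has 31 days: +9 → Aug 1, 1909 (354 left).
Aug has 31 days: +31 → Sep 1, 1909 (323 left).
Sep has 30 days: +30 → Oct 1, 1909 (293 left).
Oct has 31 days: +31 → Nov 1, 1909 (262 left).
Nov has 30 days: +30 → Dec 1, 1909 (232 left).
Dec has 31 days: +31 → Jan 1, 1910 (201 left).
Jan has 31 days: +31 → Feb 1, 1910 (170 left).
Feb has 28 days: +28 → Mar 1, 1910 (142 left).
Mar has 31 days: +31 → Apr 1, 1910 (111 left).
Apr has 30 days: +30 → May 1, 1910 (81 left).
May has 31 days: +31 → Jun 1, 1910 (50 left).
Jun has 30 days: +30 → Jul 1, 1910 (20 left).
+20 → Jul 21, 1910.

July 21, 1910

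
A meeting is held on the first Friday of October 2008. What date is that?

October 3, 2008

October 1, 2008 is a Wednesday.
The first Friday is therefore October 3 (2 days later).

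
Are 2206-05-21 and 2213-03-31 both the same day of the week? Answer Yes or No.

From May 21, 2206 to Mar 31, 2213 is 2506 days.
2506 mod 7 = 0, so they are the same weekday.
(May 21, 2206 is a Wednesday; Mar 31, 2213 is a Wednesday.)

Yes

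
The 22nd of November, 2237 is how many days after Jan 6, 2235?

Jan 6, 2235 → Jan 6, 2236: 365 days.
Jan 6, 2236 → Jan 6, 2237: 366 days (Feb 29, 2236 is in that span).
Jan 6, 2237 → Feb 6, 2237: 31 days (January has 31).
Feb 6, 2237 → Mar 6, 2237: 28 days (February has 28).
Mar 6, 2237 → Apr 6, 2237: 31 days (March has 31).
Apr 6, 2237 → May 6, 2237: 30 days (April has 30).
May 6, 2237 → Jun 6, 2237: 31 days (May has 31).
Jun 6, 2237 → Jul 6, 2237: 30 days (June has 30).
Jul 6, 2237 → Aug 6, 2237: 31 days (July has 31).
Aug 6, 2237 → Sep 6, 2237: 31 days (August has 31).
Sep 6, 2237 → Oct 6, 2237: 30 days (September has 30).
Oct 6, 2237 → Nov 6, 2237: 31 days (October has 31).
Nov 6, 2237 → Nov 22, 2237: 16 days.
Total: 1051 days.

1051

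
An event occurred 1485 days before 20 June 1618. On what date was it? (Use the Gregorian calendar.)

May 27, 1614

−365 (one year) → Jun 20, 1617 (1120 left).
−365 (one year) → Jun 20, 1616 (755 left).
−366 (one year; includes Feb 29, 1616) → Jun 20, 1615 (389 left).
−20 → May 31, 1615 (end of May, 31 days; 369 left).
−31 → Apr 30, 1615 (end of Apr, 30 days; 338 left).
−30 → Mar 31, 1615 (end of Mar, 31 days; 308 left).
−31 → Feb 28, 1615 (end of Feb, 28 days; 277 left).
−28 → Jan 31, 1615 (end of Jan, 31 days; 249 left).
−31 → Dec 31, 1614 (end of Dec, 31 days; 218 left).
−31 → Nov 30, 1614 (end of Nov, 30 days; 187 left).
−30 → Oct 31, 1614 (end of Oct, 31 days; 157 left).
−31 → Sep 30, 1614 (end of Sep, 30 days; 126 left).
−30 → Aug 31, 1614 (end of Aug, 31 days; 96 left).
−31 → Jul 31, 1614 (end of Jul, 31 days; 65 left).
−31 → Jun 30, 1614 (end of Jun, 30 days; 34 left).
−30 → May 31, 1614 (end of May, 31 days; 4 left).
−4 → May 27, 1614.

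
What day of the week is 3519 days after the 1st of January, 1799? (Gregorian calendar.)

Sunday

First find the weekday of Jan 1, 1799. Doomsday rule: the anchor day for the 1700s is Sunday. For year 99: 99÷12 = 8 r 3, and 3÷4 = 0, so 8+3+0 = 11.
Sunday + 11 ≡ Thursday — that's 1799's doomsday.
In January the doomsday date is Jan 3 (1799 is not a leap year).
Jan 1 is 2 days before Jan 3; 2 mod 7 = 2, so Thursday − 2 = Tuesday.
3519 mod 7 = 5, so 3519 days after a Tuesday is Tuesday + 5 = Sunday.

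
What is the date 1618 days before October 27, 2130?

−365 (one year) → Oct 27, 2129 (1253 left).
−365 (one year) → Oct 27, 2128 (888 left).
−366 (one year; includes Feb 29, 2128) → Oct 27, 2127 (522 left).
−365 (one year) → Oct 27, 2126 (157 left).
−27 → Sep 30, 2126 (end of Sep, 30 days; 130 left).
−30 → Aug 31, 2126 (end of Aug, 31 days; 100 left).
−31 → Jul 31, 2126 (end of Jul, 31 days; 69 left).
−31 → Jun 30, 2126 (end of Jun, 30 days; 38 left).
−30 → May 31, 2126 (end of May, 31 days; 8 left).
−8 → May 23, 2126.

May 23, 2126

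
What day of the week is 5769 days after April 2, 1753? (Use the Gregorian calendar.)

First find the weekday of Apr 2, 1753. Doomsday rule: the anchor day for the 1700s is Sunday. For year 53: 53÷12 = 4 r 5, and 5÷4 = 1, so 4+5+1 = 10.
Sunday + 10 ≡ Wednesday — that's 1753's doomsday.
In April the doomsday date is Apr 4.
Apr 2 is 2 days before Apr 4; 2 mod 7 = 2, so Wednesday − 2 = Monday.
5769 mod 7 = 1, so 5769 days after a Monday is Monday + 1 = Tuesday.

Tuesday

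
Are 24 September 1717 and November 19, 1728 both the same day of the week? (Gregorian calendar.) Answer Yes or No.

From Sep 24, 1717 to Nov 19, 1728 is 4074 days.
4074 mod 7 = 0, so they are the same weekday.
(Sep 24, 1717 is a Friday; Nov 19, 1728 is a Friday.)

Yes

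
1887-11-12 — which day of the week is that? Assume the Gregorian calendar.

Doomsday rule: the anchor day for the 1800s is Friday. For year 87: 87÷12 = 7 r 3, and 3÷4 = 0, so 7+3+0 = 10.
Friday + 10 ≡ Monday — that's 1887's doomsday.
In November the doomsday date is Nov 7.
Nov 12 is 5 days after Nov 7; 5 mod 7 = 5, so Monday + 5 = Saturday.

Saturday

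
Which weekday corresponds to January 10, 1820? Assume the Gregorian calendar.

Doomsday rule: the anchor day for the 1800s is Friday. For year 20: 20÷12 = 1 r 8, and 8÷4 = 2, so 1+8+2 = 11.
Friday + 11 ≡ Tuesday — that's 1820's doomsday.
In January the doomsday date is Jan 4 (1820 is a leap year (divisible by 4)).
Jan 10 is 6 days after Jan 4; 6 mod 7 = 6, so Tuesday + 6 = Monday.

Monday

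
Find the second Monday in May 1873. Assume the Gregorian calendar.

May 12, 1873

May 1, 1873 is a Thursday.
The first Monday is therefore May 5 (4 days later).
The second Monday is 5 + 1×7 = May 12.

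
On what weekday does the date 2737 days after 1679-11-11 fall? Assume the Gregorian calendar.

Saturday

First find the weekday of Nov 11, 1679. Doomsday rule: the anchor day for the 1600s is Tuesday. For year 79: 79÷12 = 6 r 7, and 7÷4 = 1, so 6+7+1 = 14.
Tuesday + 14 ≡ Tuesday — that's 1679's doomsday.
In November the doomsday date is Nov 7.
Nov 11 is 4 days after Nov 7; 4 mod 7 = 4, so Tuesday + 4 = Saturday.
2737 mod 7 = 0, so 2737 days after a Saturday is Saturday + 0 = Saturday.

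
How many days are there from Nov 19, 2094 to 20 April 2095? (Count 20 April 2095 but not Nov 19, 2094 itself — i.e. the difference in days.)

Nov 19, 2094 → Dec 19, 2094: 30 days (November has 30).
Dec 19, 2094 → Jan 19, 2095: 31 days (December has 31).
Jan 19, 2095 → Feb 19, 2095: 31 days (January has 31).
Feb 19, 2095 → Mar 19, 2095: 28 days (February has 28).
Mar 19, 2095 → Apr 19, 2095: 31 days (March has 31).
Apr 19, 2095 → Apr 20, 2095: 1 days.
Total: 152 days.

152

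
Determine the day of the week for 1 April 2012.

Doomsday rule: the anchor day for the 2000s is Tuesday. For year 12: 12÷12 = 1 r 0, and 0÷4 = 0, so 1+0+0 = 1.
Tuesday + 1 ≡ Wednesday — that's 2012's doomsday.
In April the doomsday date is Apr 4.
Apr 1 is 3 days before Apr 4; 3 mod 7 = 3, so Wednesday − 3 = Sunday.

Sunday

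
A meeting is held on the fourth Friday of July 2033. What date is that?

July 22, 2033

July 1, 2033 is a Friday.
The first Friday is therefore July 1 (same day).
The fourth Friday is 1 + 3×7 = July 22.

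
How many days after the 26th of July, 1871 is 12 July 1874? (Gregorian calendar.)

1082

Jul 26, 1871 → Jul 26, 1872: 366 days (Feb 29, 1872 is in that span).
Jul 26, 1872 → Jul 26, 1873: 365 days.
Jul 26, 1873 → Aug 26, 1873: 31 days (July has 31).
Aug 26, 1873 → Sep 26, 1873: 31 days (August has 31).
Sep 26, 1873 → Oct 26, 1873: 30 days (September has 30).
Oct 26, 1873 → Nov 26, 1873: 31 days (October has 31).
Nov 26, 1873 → Dec 26, 1873: 30 days (November has 30).
Dec 26, 1873 → Jan 26, 1874: 31 days (December has 31).
Jan 26, 1874 → Feb 26, 1874: 31 days (January has 31).
Feb 26, 1874 → Mar 26, 1874: 28 days (February has 28).
Mar 26, 1874 → Apr 26, 1874: 31 days (March has 31).
Apr 26, 1874 → May 26, 1874: 30 days (April has 30).
May 26, 1874 → Jun 26, 1874: 31 days (May has 31).
Jun 26, 1874 → Jul 12, 1874: 16 days.
Total: 1082 days.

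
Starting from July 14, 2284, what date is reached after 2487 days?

+365 (one year) → Jul 14, 2285 (2122 left).
+365 (one year) → Jul 14, 2286 (1757 left).
+365 (one year) → Jul 14, 2287 (1392 left).
+366 (one year; includes Feb 29, 2288) → Jul 14, 2288 (1026 left).
+365 (one year) → Jul 14, 2289 (661 left).
+365 (one year) → Jul 14, 2290 (296 left).
Jul has 31 days: +18 → Aug 1, 2290 (278 left).
Aug has 31 days: +31 → Sep 1, 2290 (247 left).
Sep has 30 days: +30 → Oct 1, 2290 (217 left).
Oct has 31 days: +31 → Nov 1, 2290 (186 left).
Nov has 30 days: +30 → Dec 1, 2290 (156 left).
Dec has 31 days: +31 → Jan 1, 2291 (125 left).
Jan has 31 days: +31 → Feb 1, 2291 (94 left).
Feb has 28 days: +28 → Mar 1, 2291 (66 left).
Mar has 31 days: +31 → Apr 1, 2291 (35 left).
Apr has 30 days: +30 → May 1, 2291 (5 left).
+5 → May 6, 2291.

May 6, 2291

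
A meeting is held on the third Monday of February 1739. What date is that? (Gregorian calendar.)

February 16, 1739

February 1, 1739 is a Sunday.
The first Monday is therefore February 2 (1 days later).
The third Monday is 2 + 2×7 = February 16.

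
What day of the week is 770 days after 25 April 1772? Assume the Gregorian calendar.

First find the weekday of Apr 25, 1772. Doomsday rule: the anchor day for the 1700s is Sunday. For year 72: 72÷12 = 6 r 0, and 0÷4 = 0, so 6+0+0 = 6.
Sunday + 6 ≡ Saturday — that's 1772's doomsday.
In April the doomsday date is Apr 4.
Apr 25 is 21 days after Apr 4; 21 mod 7 = 0, so Saturday + 0 = Saturday.
770 mod 7 = 0, so 770 days after a Saturday is Saturday + 0 = Saturday.

Saturday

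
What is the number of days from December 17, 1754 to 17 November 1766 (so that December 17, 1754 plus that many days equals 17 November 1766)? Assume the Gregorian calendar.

Dec 17, 1754 → Dec 17, 1755: 365 days.
Dec 17, 1755 → Dec 17, 1756: 366 days (Feb 29, 1756 is in that span).
Dec 17, 1756 → Dec 17, 1757: 365 days.
Dec 17, 1757 → Dec 17, 1758: 365 days.
Dec 17, 1758 → Dec 17, 1759: 365 days.
Dec 17, 1759 → Dec 17, 1760: 366 days (Feb 29, 1760 is in that span).
Dec 17, 1760 → Dec 17, 1761: 365 days.
Dec 17, 1761 → Dec 17, 1762: 365 days.
Dec 17, 1762 → Dec 17, 1763: 365 days.
Dec 17, 1763 → Dec 17, 1764: 366 days (Feb 29, 1764 is in that span).
Dec 17, 1764 → Dec 17, 1765: 365 days.
Dec 17, 1765 → Jan 17, 1766: 31 days (December has 31).
Jan 17, 1766 → Feb 17, 1766: 31 days (January has 31).
Feb 17, 1766 → Mar 17, 1766: 28 days (February has 28).
Mar 17, 1766 → Apr 17, 1766: 31 days (March has 31).
Apr 17, 1766 → May 17, 1766: 30 days (April has 30).
May 17, 1766 → Jun 17, 1766: 31 days (May has 31).
Jun 17, 1766 → Jul 17, 1766: 30 days (June has 30).
Jul 17, 1766 → Aug 17, 1766: 31 days (July has 31).
Aug 17, 1766 → Sep 17, 1766: 31 days (August has 31).
Sep 17, 1766 → Oct 17, 1766: 30 days (September has 30).
Oct 17, 1766 → Nov 17, 1766: 31 days.
Total: 4353 days.

4353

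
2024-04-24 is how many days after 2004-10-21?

7125

Oct 21, 2004 → Oct 21, 2005: 365 days.
Oct 21, 2005 → Oct 21, 2006: 365 days.
Oct 21, 2006 → Oct 21, 2007: 365 days.
Oct 21, 2007 → Oct 21, 2008: 366 days (Feb 29, 2008 is in that span).
Oct 21, 2008 → Oct 21, 2009: 365 days.
Oct 21, 2009 → Oct 21, 2010: 365 days.
Oct 21, 2010 → Oct 21, 2011: 365 days.
Oct 21, 2011 → Oct 21, 2012: 366 days (Feb 29, 2012 is in that span).
Oct 21, 2012 → Oct 21, 2013: 365 days.
Oct 21, 2013 → Oct 21, 2014: 365 days.
Oct 21, 2014 → Oct 21, 2015: 365 days.
Oct 21, 2015 → Oct 21, 2016: 366 days (Feb 29, 2016 is in that span).
Oct 21, 2016 → Oct 21, 2017: 365 days.
Oct 21, 2017 → Oct 21, 2018: 365 days.
Oct 21, 2018 → Oct 21, 2019: 365 days.
Oct 21, 2019 → Oct 21, 2020: 366 days (Feb 29, 2020 is in that span).
Oct 21, 2020 → Oct 21, 2021: 365 days.
Oct 21, 2021 → Oct 21, 2022: 365 days.
Oct 21, 2022 → Oct 21, 2023: 365 days.
Oct 21, 2023 → Nov 21, 2023: 31 days (October has 31).
Nov 21, 2023 → Dec 21, 2023: 30 days (November has 30).
Dec 21, 2023 → Jan 21, 2024: 31 days (December has 31).
Jan 21, 2024 → Feb 21, 2024: 31 days (January has 31).
Feb 21, 2024 → Mar 21, 2024: 29 days (February has 29).
Mar 21, 2024 → Apr 21, 2024: 31 days (March has 31).
Apr 21, 2024 → Apr 24, 2024: 3 days.
Total: 7125 days.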